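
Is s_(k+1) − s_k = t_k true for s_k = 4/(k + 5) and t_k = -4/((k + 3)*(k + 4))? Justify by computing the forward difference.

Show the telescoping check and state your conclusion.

Invalid: residual 8*(2*k + 9)/(k**4 + 18*k**3 + 119*k**2 + 342*k + 360) ≠ 0.

s_(k+1) = 4/(k + 6)
s_(k+1) − s_k = -4/((k + 5)*(k + 6))
(s_(k+1) − s_k) − t_k = 8*(2*k + 9)/(k**4 + 18*k**3 + 119*k**2 + 342*k + 360)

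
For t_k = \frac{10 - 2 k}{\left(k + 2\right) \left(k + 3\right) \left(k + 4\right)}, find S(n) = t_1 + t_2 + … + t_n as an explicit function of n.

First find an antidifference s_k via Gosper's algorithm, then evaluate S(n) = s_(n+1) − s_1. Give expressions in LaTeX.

t_(k+1)/t_k = (k - 4)*(k + 2)/((k - 5)*(k + 5)).
A = k + 2, B = k + 5, C = k - 5.
Key eq: (k + 2)·f(k+1) = (k + 4)·f(k) + (k - 5).
deg f ≤ 2 (via 1,1,1).
Solve for f: f(k) = -k*(k + 9)/4 (degree 2 ≤ 2).
Then R = B(k−1)f/C = -k*(k + 4)*(k + 9)/(4*(k - 5)), so s_k = R(k)·t_k = k*(k + 9)/(2*(k + 2)*(k + 3)).
Verify: 2*(5 - k)/(k**3 + 9*k**2 + 26*k + 24) matches t_k.
s_(n+1) = (n**2 + 11*n + 10)/(2*(n**2 + 7*n + 12)) and s_(1) = 5/12, so S(n) = n*(n + 31)/(12*(n**2 + 7*n + 12)).

S(n) = \frac{n \left(n + 31\right)}{12 \left(n^{2} + 7 n + 12\right)}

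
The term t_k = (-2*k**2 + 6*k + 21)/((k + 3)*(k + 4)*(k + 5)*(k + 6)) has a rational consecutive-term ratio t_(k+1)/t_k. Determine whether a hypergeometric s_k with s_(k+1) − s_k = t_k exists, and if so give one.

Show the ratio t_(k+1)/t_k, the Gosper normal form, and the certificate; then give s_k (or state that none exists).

The ratio is (k + 3)*(6*k - 2*(k + 1)**2 + 27)/((k + 7)*(-2*k**2 + 6*k + 21)).
Take A(k)=k + 3, B(k)=k + 7, C(k)=k**2 - 3*k - 21/2.
Need (k + 3)·f(k+1) − (k + 6)·f(k) = k**2 - 3*k - 21/2.
deg f ≤ 3 (via 1,1,2).
Solve for f: f(k) = -k*(k**2 + 132*k + 287)/120 (degree 3 ≤ 3).
Certificate R = B(k−1)f/C = -k*(k + 6)*(k**2 + 132*k + 287)/(60*(2*k**2 - 6*k - 21)) gives s_k = k*(k**2 + 132*k + 287)/(60*(k + 3)*(k + 4)*(k + 5)).
s_(k+1) − s_k = (-2*k**2 + 6*k + 21)/(k**4 + 18*k**3 + 119*k**2 + 342*k + 360) = t_k.

s_k = k*(k**2 + 132*k + 287)/(60*(k + 3)*(k + 4)*(k + 5))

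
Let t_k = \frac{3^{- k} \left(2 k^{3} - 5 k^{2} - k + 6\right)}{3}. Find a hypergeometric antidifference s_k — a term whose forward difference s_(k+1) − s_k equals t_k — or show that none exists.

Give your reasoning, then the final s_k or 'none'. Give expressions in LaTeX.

s_k = 3^{- k} \left(- k^{3} + k^{2} - 3\right)

Step 1: r(k) = (2*k**3 + k**2 - 5*k + 2)/(3*(2*k**3 - 5*k**2 - k + 6)).
Take A(k)=1/3, B(k)=1, C(k)=k**3 - 5*k**2/2 - k/2 + 3.
Need (1/3)·f(k+1) − (1)·f(k) = k**3 - 5*k**2/2 - k/2 + 3.
Bound: deg f ≤ 3.
A polynomial solution: f(k) = -3*(k**3 - k**2 + 3)/2.
R(k) = B(k−1)·f(k)/C(k) = -3*(k**3 - k**2 + 3)/((k - 2)*(k + 1)*(2*k - 3)); s_k = R·t_k = (-k**3 + k**2 - 3)/3**k.
Verify: (2*k**3 - 5*k**2 - k + 6)/(3*3**k) matches t_k.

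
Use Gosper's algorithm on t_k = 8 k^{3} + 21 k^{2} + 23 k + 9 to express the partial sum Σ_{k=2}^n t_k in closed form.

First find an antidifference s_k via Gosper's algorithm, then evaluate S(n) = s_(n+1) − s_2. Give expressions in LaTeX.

t_(k+1)/t_k = (8*k**3 + 45*k**2 + 89*k + 61)/(8*k**3 + 21*k**2 + 23*k + 9).
So A=1 and B=1, with C=k**3 + 21*k**2/8 + 23*k/8 + 9/8.
f must satisfy (1)·f(k+1) − (1)·f(k) = k**3 + 21*k**2/8 + 23*k/8 + 9/8.
Degrees (0,0,3) ⇒ d ≤ 4.
Match coefficients ⇒ f(k) = k*(2*k + 1)*(k**2 + k + 1)/8.
Certificate R = B(k−1)f/C = k*(2*k + 1)*(k**2 + k + 1)/(8*k**3 + 21*k**2 + 23*k + 9) gives s_k = k*(2*k**3 + 3*k**2 + 3*k + 1).
Check: Δs_k = 8*k**3 + 21*k**2 + 23*k + 9. ✓
Evaluate: s_(n+1) = 2*n**4 + 11*n**3 + 24*n**2 + 24*n + 9; subtract s_(2) = 70 ⇒ S(n) = 2*n**4 + 11*n**3 + 24*n**2 + 24*n - 61.

S(n) = 2 n^{4} + 11 n^{3} + 24 n^{2} + 24 n - 61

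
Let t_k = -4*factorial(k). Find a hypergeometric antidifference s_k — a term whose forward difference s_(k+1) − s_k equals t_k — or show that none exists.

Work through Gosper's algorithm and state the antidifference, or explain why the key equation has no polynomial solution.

t_(k+1)/t_k = k + 1.
So A=k + 1 and B=1, with C=1.
Set up (k + 1)·f(k+1) − (1)·f(k) − (1) = 0.
Degrees (1,0,0) ⇒ d ≤ -1.
d = -1 < 0 ⇒ no nonzero polynomial f; not summable.

none — t_k is not Gosper-summable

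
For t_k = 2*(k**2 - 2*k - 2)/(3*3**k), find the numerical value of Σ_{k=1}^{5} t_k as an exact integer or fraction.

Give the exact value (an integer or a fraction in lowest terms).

t_(k+1)/t_k = (k**2 - 3)/(3*(k**2 - 2*k - 2)).
A = 1/3, B = 1, C = k**2 - 2*k - 2.
Key eq: (1/3)·f(k+1) = (1)·f(k) + (k**2 - 2*k - 2).
d = 2 from the (0,0,2) case.
Coefficient equations give f(k) = -3*(k - 2)*(k + 1)/2.
Certificate R = B(k−1)f/C = -3*(k - 2)*(k + 1)/(2*(k**2 - 2*k - 2)) gives s_k = (-k**2 + k + 2)/3**k.
Verify: 2*(k**2 - 2*k - 2)/(3*3**k) matches t_k.
Evaluate s at k=6 and k=1: -28/729 and 2/3; difference -514/729.

Σ = -514/729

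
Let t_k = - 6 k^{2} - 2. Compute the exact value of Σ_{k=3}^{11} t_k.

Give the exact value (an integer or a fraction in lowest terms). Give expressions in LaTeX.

t_(k+1)/t_k = (3*(k + 1)**2 + 1)/(3*k**2 + 1).
A = 1, B = 1, C = k**2 + 1/3.
Key eq: (1)·f(k+1) = (1)·f(k) + (k**2 + 1/3).
Degrees (0,0,2) ⇒ d ≤ 3.
Solving with deg f ≤ 3: f(k) = k*(2*k**2 - 3*k + 3)/6.
Then R = B(k−1)f/C = k*(2*k**2 - 3*k + 3)/(2*(3*k**2 + 1)), so s_k = R(k)·t_k = k*(-2*k**2 + 3*k - 3).
Δs = -6*k**2 - 2, as required.
Evaluate s at k=12 and k=3: -3060 and -36; difference -3024.

Σ = -3024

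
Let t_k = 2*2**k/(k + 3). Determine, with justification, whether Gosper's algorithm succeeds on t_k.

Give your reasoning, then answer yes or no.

No. Not Gosper-summable.

The ratio is 2*(k + 3)/(k + 4).
Factor: A=2*k + 6; B=k + 4; C=1.
Need (2*k + 6)·f(k+1) − (k + 3)·f(k) = 1.
From deg A=1, deg B=1, deg C=0: d=-1.
Negative degree bound (-1): no f exists, t_k not Gosper-summable.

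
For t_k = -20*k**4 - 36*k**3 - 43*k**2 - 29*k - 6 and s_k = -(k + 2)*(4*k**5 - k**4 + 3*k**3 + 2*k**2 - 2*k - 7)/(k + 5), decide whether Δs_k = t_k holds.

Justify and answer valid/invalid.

Invalid: residual 3*(16*k**5 + 137*k**4 + 220*k**3 + 242*k**2 + 153*k + 37)/(k**2 + 11*k + 30) ≠ 0.

s_(k+1) = (-4*k**6 - 31*k**5 - 96*k**4 - 162*k**3 - 162*k**2 - 80*k + 3)/(k + 6)
s_(k+1) − s_k = (-20*k**6 - 208*k**5 - 628*k**4 - 922*k**3 - 889*k**2 - 477*k - 69)/(k**2 + 11*k + 30)
(s_(k+1) − s_k) − t_k = 3*(16*k**5 + 137*k**4 + 220*k**3 + 242*k**2 + 153*k + 37)/(k**2 + 11*k + 30)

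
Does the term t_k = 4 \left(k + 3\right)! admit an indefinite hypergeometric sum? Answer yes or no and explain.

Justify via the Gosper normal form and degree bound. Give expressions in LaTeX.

The ratio is k + 4.
Gosper form: A/B · C(k+1)/C(k) with A=k + 4, B=1, C=1.
Solve (k + 4)·f(k+1) − (1)·f(k) = 1.
Degrees (1,0,0) ⇒ d ≤ -1.
deg f ≤ -1 is impossible — no certificate.

No — t_k has no hypergeometric antidifference.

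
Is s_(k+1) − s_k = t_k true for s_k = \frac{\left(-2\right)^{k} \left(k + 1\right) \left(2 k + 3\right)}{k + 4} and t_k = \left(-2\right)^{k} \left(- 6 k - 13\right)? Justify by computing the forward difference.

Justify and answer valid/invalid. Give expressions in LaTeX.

s_(k+1) = (-2)**(k + 1)*(k + 2)*(2*k + 5)/(k + 5)
s_(k+1) − s_k = (-2)**k*(-6*k**3 - 49*k**2 - 120*k - 95)/(k**2 + 9*k + 20)
(s_(k+1) − s_k) − t_k = (-2)**k*(18*k**2 + 117*k + 165)/(k**2 + 9*k + 20)

Invalid: residual \frac{\left(-2\right)^{k} \left(18 k^{2} + 117 k + 165\right)}{k^{2} + 9 k + 20} ≠ 0.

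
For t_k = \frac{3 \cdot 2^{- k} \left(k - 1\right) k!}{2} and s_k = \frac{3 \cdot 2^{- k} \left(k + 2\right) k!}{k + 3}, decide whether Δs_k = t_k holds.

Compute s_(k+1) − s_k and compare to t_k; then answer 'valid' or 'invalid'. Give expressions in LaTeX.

Invalid: residual - \frac{3 \cdot 2^{- k} \left(k^{2} + 2 k - 5\right) k!}{2 \left(k + 3\right) \left(k + 4\right)} ≠ 0.

s_(k+1) = 3*(k + 3)*factorial(k + 1)/(2*2**k*(k + 4))
s_(k+1) − s_k = 3*(k**3 + 5*k**2 + 3*k - 7)*factorial(k)/(2*2**k*(k + 3)*(k + 4))
(s_(k+1) − s_k) − t_k = -3*(k**2 + 2*k - 5)*factorial(k)/(2*2**k*(k + 3)*(k + 4))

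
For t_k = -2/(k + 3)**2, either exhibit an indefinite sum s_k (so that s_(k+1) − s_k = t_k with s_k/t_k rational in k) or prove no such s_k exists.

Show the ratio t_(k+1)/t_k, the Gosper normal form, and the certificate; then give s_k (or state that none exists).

no hypergeometric antidifference exists

r(k) = (k + 3)**2/(k + 4)**2 after simplifying.
Normal form (A,B,C) = (k**2 + 6*k + 9, k**2 + 8*k + 16, 1).
Set up (k**2 + 6*k + 9)·f(k+1) − (k**2 + 6*k + 9)·f(k) − (1) = 0.
From deg A=2, deg B=2, deg C=0: d=0.
f = c0 ⇒ A·f(k+1) − B(k−1)·f(k) − C = -1. The system {-1 = 0} is inconsistent; no antidifference.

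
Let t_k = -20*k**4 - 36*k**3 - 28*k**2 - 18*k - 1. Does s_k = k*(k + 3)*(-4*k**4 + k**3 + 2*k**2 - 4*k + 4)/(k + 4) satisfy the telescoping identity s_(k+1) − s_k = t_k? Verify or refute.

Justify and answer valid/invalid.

s_(k+1) = -(k + 1)*(k + 4)*(4*k + 4*(k + 1)**4 - (k + 1)**3 - 2*(k + 1)**2)/(k + 5)
s_(k+1) − s_k = (-20*k**6 - 200*k**5 - 635*k**4 - 816*k**3 - 597*k**2 - 292*k - 16)/(k**2 + 9*k + 20)
(s_(k+1) − s_k) − t_k = (16*k**5 + 117*k**4 + 174*k**3 + 126*k**2 + 77*k + 4)/(k**2 + 9*k + 20)

Invalid: residual (16*k**5 + 117*k**4 + 174*k**3 + 126*k**2 + 77*k + 4)/(k**2 + 9*k + 20) ≠ 0.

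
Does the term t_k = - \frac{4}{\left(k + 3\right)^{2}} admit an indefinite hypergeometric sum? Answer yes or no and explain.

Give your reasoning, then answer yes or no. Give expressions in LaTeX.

Compute t_(k+1)/t_k: get (k + 3)**2/(k + 4)**2.
Factor: A=k**2 + 6*k + 9; B=k**2 + 8*k + 16; C=1.
f must satisfy (k**2 + 6*k + 9)·f(k+1) − (k**2 + 6*k + 9)·f(k) = 1.
Bound: deg f ≤ 0.
Put f(k) = c0: A·f(k+1) − B(k−1)·f(k) − C = -1; need -1 = 0 — inconsistent ⇒ no f, not summable.

No — key equation has no polynomial f.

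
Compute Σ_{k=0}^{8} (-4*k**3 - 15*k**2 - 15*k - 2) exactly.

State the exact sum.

Σ = -8802

r(k) = (4*k**3 + 27*k**2 + 57*k + 36)/(4*k**3 + 15*k**2 + 15*k + 2) after simplifying.
Factor: A=1; B=1; C=k**3 + 15*k**2/4 + 15*k/4 + 1/2.
Need (1)·f(k+1) − (1)·f(k) = k**3 + 15*k**2/4 + 15*k/4 + 1/2.
d = 4 from the (0,0,3) case.
Match coefficients ⇒ f(k) = k*(k**3 + 3*k**2 + k - 3)/4.
So s_k = (B(k−1)f/C)·t_k = (k*(k**3 + 3*k**2 + k - 3)/((k + 2)*(4*k**2 + 7*k + 1)))·t_k = k*(-k**3 - 3*k**2 - k + 3).
s_(k+1) − s_k = -4*k**3 - 15*k**2 - 15*k - 2 = t_k.
Σ_(k=0)^(8) t_k = s_(9) − s_(0) = -8802 − (0) = -8802.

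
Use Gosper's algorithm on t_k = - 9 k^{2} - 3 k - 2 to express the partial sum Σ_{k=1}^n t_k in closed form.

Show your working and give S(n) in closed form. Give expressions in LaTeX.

S(n) = n \left(- 3 n^{2} - 6 n - 5\right)

Compute t_(k+1)/t_k: get (9*k**2 + 21*k + 14)/(9*k**2 + 3*k + 2).
Factor: A=1; B=1; C=k**2 + k/3 + 2/9.
Key eq: (1)·f(k+1) = (1)·f(k) + (k**2 + k/3 + 2/9).
From deg A=0, deg B=0, deg C=2: d=3.
A polynomial solution: f(k) = k*(3*k**2 - 3*k + 2)/9.
R(k) = B(k−1)·f(k)/C(k) = k*(3*k**2 - 3*k + 2)/(9*k**2 + 3*k + 2); s_k = R·t_k = k*(-3*k**2 + 3*k - 2).
Δs = -9*k**2 - 3*k - 2, as required.
Σ_(k=1)^n t_k = s_(n+1) − s_(1) = (-3*n**3 - 6*n**2 - 5*n - 2) − (-2), i.e. n*(-3*n**2 - 6*n - 5).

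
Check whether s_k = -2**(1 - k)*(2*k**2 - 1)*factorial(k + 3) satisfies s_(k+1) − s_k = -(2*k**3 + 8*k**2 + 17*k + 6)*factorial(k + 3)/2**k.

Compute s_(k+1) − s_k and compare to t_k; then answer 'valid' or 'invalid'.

s_(k+1) = -(2*k**2 + 4*k + 1)*factorial(k + 4)/2**k
s_(k+1) − s_k = -(2*k**3 + 8*k**2 + 17*k + 6)*factorial(k + 3)/2**k
(s_(k+1) − s_k) − t_k = 0

Valid — Δs_k = t_k.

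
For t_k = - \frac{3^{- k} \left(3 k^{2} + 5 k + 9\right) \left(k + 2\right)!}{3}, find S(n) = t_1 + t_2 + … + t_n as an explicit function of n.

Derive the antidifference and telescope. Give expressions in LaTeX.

S(n) = 10 - 3^{- n} n \left(n + 3\right)! - \frac{5 \cdot 3^{- n} \left(n + 3\right)!}{3}

t_(k+1)/t_k = (k + 3)*(5*k + 3*(k + 1)**2 + 14)/(3*(3*k**2 + 5*k + 9)).
A = k/3 + 1, B = 1, C = k**2 + 5*k/3 + 3.
Need (k/3 + 1)·f(k+1) − (1)·f(k) = k**2 + 5*k/3 + 3.
d = 1 from the (1,0,2) case.
Solving with deg f ≤ 1: f(k) = 3*k + 2.
Certificate R = B(k−1)f/C = 3*(3*k + 2)/(3*k**2 + 5*k + 9) gives s_k = -(3*k + 2)*factorial(k + 2)/3**k.
s_(k+1) − s_k = -(3*k**2 + 5*k + 9)*factorial(k + 2)/(3*3**k) = t_k.
Σ_(k=1)^n t_k = s_(n+1) − s_(1) = (-3**(-n - 1)*(3*n + 5)*factorial(n + 3)) − (-10), i.e. 10 - n*factorial(n + 3)/3**n - 5*factorial(n + 3)/(3*3**n).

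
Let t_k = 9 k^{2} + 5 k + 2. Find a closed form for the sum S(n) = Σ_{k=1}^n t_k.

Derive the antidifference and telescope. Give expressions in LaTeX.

The ratio is (9*k**2 + 23*k + 16)/(9*k**2 + 5*k + 2).
So A=1 and B=1, with C=k**2 + 5*k/9 + 2/9.
Key eq: (1)·f(k+1) = (1)·f(k) + (k**2 + 5*k/9 + 2/9).
deg f ≤ 3 (via 0,0,2).
Match coefficients ⇒ f(k) = k*(3*k**2 - 2*k + 1)/9.
R(k) = B(k−1)·f(k)/C(k) = k*(3*k**2 - 2*k + 1)/(9*k**2 + 5*k + 2); s_k = R·t_k = k*(3*k**2 - 2*k + 1).
s_(k+1) − s_k = 9*k**2 + 5*k + 2 = t_k.
Telescope: S(n) = s_(n+1) − s_(1) = 3*n**3 + 7*n**2 + 6*n + 2 − (2) = n*(3*n**2 + 7*n + 6).

S(n) = n \left(3 n^{2} + 7 n + 6\right)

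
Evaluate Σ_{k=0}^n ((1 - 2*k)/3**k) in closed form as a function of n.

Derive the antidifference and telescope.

Compute t_(k+1)/t_k: get (2*k + 1)/(3*(2*k - 1)).
Factor: A=1/3; B=1; C=k - 1/2.
Key eq: (1/3)·f(k+1) = (1)·f(k) + (k - 1/2).
deg f ≤ 1 (via 0,0,1).
Solve for f: f(k) = -3*k/2 (degree 1 ≤ 1).
R(k) = B(k−1)·f(k)/C(k) = -3*k/(2*k - 1); s_k = R·t_k = 3**(1 - k)*k.
s_(k+1) − s_k = (1 - 2*k)/3**k = t_k.
Σ_(k=0)^n t_k = s_(n+1) − s_(0) = ((n + 1)/3**n) − (0), i.e. (n + 1)/3**n.

S(n) = (n + 1)/3**n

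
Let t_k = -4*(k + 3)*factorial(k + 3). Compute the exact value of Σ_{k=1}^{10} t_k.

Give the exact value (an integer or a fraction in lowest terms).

t_(k+1)/t_k = (k + 4)**2/(k + 3).
So A=k + 4 and B=1, with C=k + 3.
Key eq: (k + 4)·f(k+1) = (1)·f(k) + (k + 3).
From deg A=1, deg B=0, deg C=1: d=0.
Match coefficients ⇒ f(k) = 1.
R(k) = B(k−1)·f(k)/C(k) = 1/(k + 3); s_k = R·t_k = -4*factorial(k + 3).
s_(k+1) − s_k = -4*(k + 3)*factorial(k + 3) = t_k.
Telescoping: Σ = s_(11) − s_(1) = -348713164800 − (-96) = -348713164704.

Σ = -348713164704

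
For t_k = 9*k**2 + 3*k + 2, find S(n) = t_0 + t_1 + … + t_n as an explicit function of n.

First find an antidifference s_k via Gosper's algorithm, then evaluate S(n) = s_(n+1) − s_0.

S(n) = 3*n**3 + 6*n**2 + 5*n + 2

Ratio r(k) = (9*k**2 + 21*k + 14)/(9*k**2 + 3*k + 2).
Gosper form: A/B · C(k+1)/C(k) with A=1, B=1, C=k**2 + k/3 + 2/9.
f must satisfy (1)·f(k+1) − (1)·f(k) = k**2 + k/3 + 2/9.
deg f ≤ 3 (via 0,0,2).
Solve for f: f(k) = k*(3*k**2 - 3*k + 2)/9 (degree 3 ≤ 3).
R(k) = B(k−1)·f(k)/C(k) = k*(3*k**2 - 3*k + 2)/(9*k**2 + 3*k + 2); s_k = R·t_k = k*(3*k**2 - 3*k + 2).
s_(k+1) − s_k = 9*k**2 + 3*k + 2 = t_k.
Telescope: S(n) = s_(n+1) − s_(0) = 3*n**3 + 6*n**2 + 5*n + 2 − (0) = 3*n**3 + 6*n**2 + 5*n + 2.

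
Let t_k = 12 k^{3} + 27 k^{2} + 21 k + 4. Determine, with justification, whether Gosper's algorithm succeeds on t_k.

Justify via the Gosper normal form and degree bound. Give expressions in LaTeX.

Yes. s_k = k \left(3 k^{3} + 3 k^{2} - 2\right).

r(k) = (12*k**3 + 63*k**2 + 111*k + 64)/(12*k**3 + 27*k**2 + 21*k + 4) after simplifying.
A = 1, B = 1, C = k**3 + 9*k**2/4 + 7*k/4 + 1/3.
Key eq: (1)·f(k+1) = (1)·f(k) + (k**3 + 9*k**2/4 + 7*k/4 + 1/3).
deg f ≤ 4 (via 0,0,3).
A polynomial solution: f(k) = k*(3*k**3 + 3*k**2 - 2)/12.
R(k) = B(k−1)·f(k)/C(k) = k*(3*k**3 + 3*k**2 - 2)/(12*k**3 + 27*k**2 + 21*k + 4); s_k = R·t_k = k*(3*k**3 + 3*k**2 - 2).
s_(k+1) − s_k = 12*k**3 + 27*k**2 + 21*k + 4 = t_k.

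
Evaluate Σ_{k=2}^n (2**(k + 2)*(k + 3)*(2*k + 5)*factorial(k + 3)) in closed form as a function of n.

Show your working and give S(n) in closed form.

S(n) = 8*2**n*n*factorial(n + 4) + 16*2**n*factorial(n + 4) - 5760

t_(k+1)/t_k = (k + 4)**2*(4*k + 14)/((k + 3)*(2*k + 5)).
Factor: A=2*k + 8; B=1; C=k**2 + 11*k/2 + 15/2.
Key eq: (2*k + 8)·f(k+1) = (1)·f(k) + (k**2 + 11*k/2 + 15/2).
From deg A=1, deg B=0, deg C=2: d=1.
Match coefficients ⇒ f(k) = (k + 1)/2.
Then R = B(k−1)f/C = (k + 1)/((k + 3)*(2*k + 5)), so s_k = R(k)·t_k = 2**(k + 2)*(k + 1)*factorial(k + 3).
Δs = 2**(k + 2)*(k + 3)*(2*k + 5)*factorial(k + 3), as required.
Evaluate: s_(n+1) = 2**(n + 3)*(n + 2)*factorial(n + 4); subtract s_(2) = 5760 ⇒ S(n) = 8*2**n*n*factorial(n + 4) + 16*2**n*factorial(n + 4) - 5760.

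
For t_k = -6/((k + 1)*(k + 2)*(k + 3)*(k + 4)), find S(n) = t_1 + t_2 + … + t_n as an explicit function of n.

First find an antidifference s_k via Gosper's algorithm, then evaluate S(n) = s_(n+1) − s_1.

S(n) = n*(-n**2 - 9*n - 26)/(12*(n**3 + 9*n**2 + 26*n + 24))

r(k) = (k + 1)/(k + 5) after simplifying.
Take A(k)=k + 1, B(k)=k + 5, C(k)=1.
f must satisfy (k + 1)·f(k+1) − (k + 4)·f(k) = 1.
Bound: deg f ≤ 3.
Solve for f: f(k) = k*(k**2 + 6*k + 11)/18 (degree 3 ≤ 3).
So s_k = (B(k−1)f/C)·t_k = (k*(k + 4)*(k**2 + 6*k + 11)/18)·t_k = k*(-k**2 - 6*k - 11)/(3*(k + 1)*(k + 2)*(k + 3)).
Check: Δs_k = -6/(k**4 + 10*k**3 + 35*k**2 + 50*k + 24). ✓
Evaluate: s_(n+1) = (-n**3 - 9*n**2 - 26*n - 18)/(3*(n**3 + 9*n**2 + 26*n + 24)); subtract s_(1) = -1/4 ⇒ S(n) = n*(-n**2 - 9*n - 26)/(12*(n**3 + 9*n**2 + 26*n + 24)).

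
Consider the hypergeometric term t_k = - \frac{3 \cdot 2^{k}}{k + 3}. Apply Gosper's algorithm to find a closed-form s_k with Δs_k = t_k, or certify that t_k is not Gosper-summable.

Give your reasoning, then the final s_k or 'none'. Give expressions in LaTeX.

not Gosper-summable; s_k does not exist

The ratio is 2*(k + 3)/(k + 4).
Normal form (A,B,C) = (2*k + 6, k + 4, 1).
f must satisfy (2*k + 6)·f(k+1) − (k + 3)·f(k) = 1.
Degrees (1,1,0) ⇒ d ≤ -1.
Negative degree bound (-1): no f exists, t_k not Gosper-summable.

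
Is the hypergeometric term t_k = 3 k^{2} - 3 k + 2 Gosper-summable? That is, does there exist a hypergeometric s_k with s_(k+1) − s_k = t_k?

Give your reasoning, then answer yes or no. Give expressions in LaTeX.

r(k) = (3*k**2 + 3*k + 2)/(3*k**2 - 3*k + 2) after simplifying.
Normal form (A,B,C) = (1, 1, k**2 - k + 2/3).
Solve (1)·f(k+1) − (1)·f(k) = k**2 - k + 2/3.
deg f ≤ 3 (via 0,0,2).
Solve for f: f(k) = k*(k**2 - 3*k + 4)/3 (degree 3 ≤ 3).
Get s_k = R·t_k = k*(k**2 - 3*k + 4) with R(k) = B(k−1)f(k)/C(k) = k*(k**2 - 3*k + 4)/(3*k**2 - 3*k + 2).
s_(k+1) − s_k = 3*k**2 - 3*k + 2 = t_k.

Yes. s_k = k \left(k^{2} - 3 k + 4\right).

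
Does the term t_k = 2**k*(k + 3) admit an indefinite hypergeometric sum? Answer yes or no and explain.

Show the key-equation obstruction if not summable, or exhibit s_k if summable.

r(k) = 2*(k + 4)/(k + 3) after simplifying.
So A=2 and B=1, with C=k + 3.
Need (2)·f(k+1) − (1)·f(k) = k + 3.
deg f ≤ 1 (via 0,0,1).
Coefficient equations give f(k) = k + 1.
Then R = B(k−1)f/C = (k + 1)/(k + 3), so s_k = R(k)·t_k = 2**k*(k + 1).
Check: Δs_k = 2**k*(k + 3). ✓

Yes. s_k = 2**k*(k + 1).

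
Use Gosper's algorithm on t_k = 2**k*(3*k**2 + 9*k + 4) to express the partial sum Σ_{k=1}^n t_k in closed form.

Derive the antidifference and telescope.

S(n) = 6*2**n*n**2 + 6*2**n*n + 8*2**n - 8

Step 1: r(k) = 2*(3*k**2 + 15*k + 16)/(3*k**2 + 9*k + 4).
Factor: A=2; B=1; C=k**2 + 3*k + 4/3.
f must satisfy (2)·f(k+1) − (1)·f(k) = k**2 + 3*k + 4/3.
Bound: deg f ≤ 2.
Solve for f: f(k) = (3*k**2 - 3*k + 4)/3 (degree 2 ≤ 2).
So s_k = (B(k−1)f/C)·t_k = ((3*k**2 - 3*k + 4)/(3*k**2 + 9*k + 4))·t_k = 2**k*(3*k**2 - 3*k + 4).
Check: Δs_k = 2**k*(3*k**2 + 9*k + 4). ✓
Evaluate: s_(n+1) = 2**(n + 1)*(3*n**2 + 3*n + 4); subtract s_(1) = 8 ⇒ S(n) = 6*2**n*n**2 + 6*2**n*n + 8*2**n - 8.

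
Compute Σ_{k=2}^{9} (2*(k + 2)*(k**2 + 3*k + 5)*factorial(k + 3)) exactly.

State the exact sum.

Step 1: r(k) = (k + 3)*(k + 4)*(3*k + (k + 1)**2 + 8)/((k + 2)*(k**2 + 3*k + 5)).
So A=k + 4 and B=1, with C=k**3 + 5*k**2 + 11*k + 10.
Key eq: (k + 4)·f(k+1) = (1)·f(k) + (k**3 + 5*k**2 + 11*k + 10).
d = 2 from the (1,0,3) case.
Match coefficients ⇒ f(k) = k**2 + 2.
Certificate R = B(k−1)f/C = (k**2 + 2)/((k + 2)*(k**2 + 3*k + 5)) gives s_k = 2*(k**2 + 2)*factorial(k + 3).
Verify: 2*(k + 2)*(k**2 + 3*k + 5)*factorial(k + 3) matches t_k.
Sum = s_(10) − s_(2); s_(10) = 1270312243200, s_(2) = 1440 ⇒ 1270312241760.

Σ = 1270312241760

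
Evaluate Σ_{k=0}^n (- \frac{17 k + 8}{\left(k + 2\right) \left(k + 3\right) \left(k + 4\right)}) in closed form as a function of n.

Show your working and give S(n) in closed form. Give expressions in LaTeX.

S(n) = \frac{- 7 n^{2} - 15 n - 8}{2 \left(n^{2} + 7 n + 12\right)}

Compute t_(k+1)/t_k: get (k + 2)*(17*k + 25)/((k + 5)*(17*k + 8)).
Gosper form: A/B · C(k+1)/C(k) with A=k + 2, B=k + 5, C=k + 8/17.
Solve (k + 2)·f(k+1) − (k + 4)·f(k) = k + 8/17.
From deg A=1, deg B=1, deg C=1: d=2.
Solve for f: f(k) = k*(7*k + 1)/34 (degree 2 ≤ 2).
Get s_k = R·t_k = k*(-7*k - 1)/(2*(k + 2)*(k + 3)) with R(k) = B(k−1)f(k)/C(k) = k*(k + 4)*(7*k + 1)/(2*(17*k + 8)).
Δs = (-17*k - 8)/(k**3 + 9*k**2 + 26*k + 24), as required.
s_(n+1) = (-7*n**2 - 15*n - 8)/(2*(n**2 + 7*n + 12)) and s_(0) = 0, so S(n) = (-7*n**2 - 15*n - 8)/(2*(n**2 + 7*n + 12)).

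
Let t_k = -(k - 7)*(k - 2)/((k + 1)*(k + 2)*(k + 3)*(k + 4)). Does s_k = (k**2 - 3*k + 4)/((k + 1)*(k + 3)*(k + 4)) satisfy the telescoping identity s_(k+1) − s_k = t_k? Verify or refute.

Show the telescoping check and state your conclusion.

Invalid: residual 4*(k**2 - 6*k + 9)/(k**5 + 15*k**4 + 85*k**3 + 225*k**2 + 274*k + 120) ≠ 0.

s_(k+1) = (-3*k + (k + 1)**2 + 1)/((k + 2)*(k + 4)*(k + 5))
s_(k+1) − s_k = (-k**3 + 8*k**2 + 7*k - 34)/(k**5 + 15*k**4 + 85*k**3 + 225*k**2 + 274*k + 120)
(s_(k+1) − s_k) − t_k = 4*(k**2 - 6*k + 9)/(k**5 + 15*k**4 + 85*k**3 + 225*k**2 + 274*k + 120)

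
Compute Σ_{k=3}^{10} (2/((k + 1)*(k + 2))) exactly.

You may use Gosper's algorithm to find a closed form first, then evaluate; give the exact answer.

Σ = 1/3

Ratio r(k) = (k + 1)/(k + 3).
So A=k + 1 and B=k + 3, with C=1.
f must satisfy (k + 1)·f(k+1) − (k + 2)·f(k) = 1.
From deg A=1, deg B=1, deg C=0: d=1.
A polynomial solution: f(k) = k.
Certificate R = B(k−1)f/C = k*(k + 2) gives s_k = 2*k/(k + 1).
Check: Δs_k = 2/(k**2 + 3*k + 2). ✓
Σ_(k=3)^(10) t_k = s_(11) − s_(3) = 11/6 − (3/2) = 1/3.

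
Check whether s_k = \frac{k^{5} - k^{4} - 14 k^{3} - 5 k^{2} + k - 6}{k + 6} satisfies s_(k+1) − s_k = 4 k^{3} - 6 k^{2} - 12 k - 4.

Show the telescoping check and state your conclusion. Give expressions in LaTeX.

s_(k+1) = (k**5 + 4*k**4 - 8*k**3 - 43*k**2 - 50*k - 24)/(k + 7)
s_(k+1) − s_k = (4*k**5 + 37*k**4 + 12*k**3 - 274*k**2 - 325*k - 102)/(k**2 + 13*k + 42)
(s_(k+1) − s_k) − t_k = 3*(-3*k**4 - 22*k**3 + 46*k**2 + 77*k + 22)/(k**2 + 13*k + 42)

Invalid: residual \frac{3 \left(- 3 k^{4} - 22 k^{3} + 46 k^{2} + 77 k + 22\right)}{k^{2} + 13 k + 42} ≠ 0.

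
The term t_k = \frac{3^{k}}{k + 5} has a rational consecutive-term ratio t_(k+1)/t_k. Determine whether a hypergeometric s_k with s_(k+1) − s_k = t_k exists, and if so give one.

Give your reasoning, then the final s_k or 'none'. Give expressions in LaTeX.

no hypergeometric antidifference exists

The ratio is 3*(k + 5)/(k + 6).
Gosper form: A/B · C(k+1)/C(k) with A=3*k + 15, B=k + 6, C=1.
Key eq: (3*k + 15)·f(k+1) = (k + 5)·f(k) + (1).
deg f ≤ -1 (via 1,1,0).
Bound -1 < 0, so the key equation has no polynomial solution.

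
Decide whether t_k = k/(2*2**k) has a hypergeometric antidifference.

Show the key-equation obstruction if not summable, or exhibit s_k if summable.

Yes. s_k = (-k - 1)/2**k.

Compute t_(k+1)/t_k: get (k + 1)/(2*k).
Normal form (A,B,C) = (1/2, 1, k).
Solve (1/2)·f(k+1) − (1)·f(k) = k.
From deg A=0, deg B=0, deg C=1: d=1.
Solving with deg f ≤ 1: f(k) = -2*(k + 1).
So s_k = (B(k−1)f/C)·t_k = (-2*(k + 1)/k)·t_k = (-k - 1)/2**k.
s_(k+1) − s_k = k/(2*2**k) = t_k.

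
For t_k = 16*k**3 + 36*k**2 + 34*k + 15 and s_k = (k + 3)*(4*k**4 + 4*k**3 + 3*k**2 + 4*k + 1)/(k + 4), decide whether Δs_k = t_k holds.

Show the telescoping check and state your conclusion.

Invalid: residual (-12*k**4 - 96*k**3 - 175*k**2 - 147*k - 59)/(k**2 + 9*k + 20) ≠ 0.

s_(k+1) = (4*k**5 + 36*k**4 + 119*k**3 + 194*k**2 + 168*k + 64)/(k + 5)
s_(k+1) − s_k = (16*k**5 + 168*k**4 + 582*k**3 + 866*k**2 + 668*k + 241)/(k**2 + 9*k + 20)
(s_(k+1) − s_k) − t_k = (-12*k**4 - 96*k**3 - 175*k**2 - 147*k - 59)/(k**2 + 9*k + 20)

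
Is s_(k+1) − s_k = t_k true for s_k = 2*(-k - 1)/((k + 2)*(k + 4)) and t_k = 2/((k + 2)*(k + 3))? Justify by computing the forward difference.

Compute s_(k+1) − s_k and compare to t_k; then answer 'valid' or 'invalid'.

s_(k+1) = 2*(-k - 2)/((k + 3)*(k + 5))
s_(k+1) − s_k = 2*(k**2 + 3*k - 1)/(k**4 + 14*k**3 + 71*k**2 + 154*k + 120)
(s_(k+1) − s_k) − t_k = 6*(-2*k - 7)/(k**4 + 14*k**3 + 71*k**2 + 154*k + 120)

Invalid: residual 6*(-2*k - 7)/(k**4 + 14*k**3 + 71*k**2 + 154*k + 120) ≠ 0.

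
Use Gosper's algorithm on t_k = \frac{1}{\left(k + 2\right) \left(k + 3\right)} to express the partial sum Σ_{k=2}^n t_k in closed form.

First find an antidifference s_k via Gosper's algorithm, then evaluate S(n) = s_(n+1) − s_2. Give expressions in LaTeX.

r(k) = (k + 2)/(k + 4) after simplifying.
Take A(k)=k + 2, B(k)=k + 4, C(k)=1.
Key eq: (k + 2)·f(k+1) = (k + 3)·f(k) + (1).
From deg A=1, deg B=1, deg C=0: d=1.
A polynomial solution: f(k) = k/2.
So s_k = (B(k−1)f/C)·t_k = (k*(k + 3)/2)·t_k = k/(2*(k + 2)).
s_(k+1) − s_k = 1/(k**2 + 5*k + 6) = t_k.
Telescope: S(n) = s_(n+1) − s_(2) = (n + 1)/(2*(n + 3)) − (1/4) = (n - 1)/(4*(n + 3)).

S(n) = \frac{n - 1}{4 \left(n + 3\right)}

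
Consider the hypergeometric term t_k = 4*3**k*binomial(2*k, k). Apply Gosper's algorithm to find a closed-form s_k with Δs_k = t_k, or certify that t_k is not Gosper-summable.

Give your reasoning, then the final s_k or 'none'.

no hypergeometric antidifference exists

Ratio r(k) = 6*(2*k + 1)/(k + 1).
Factor: A=12*k + 6; B=k + 1; C=1.
Solve (12*k + 6)·f(k+1) − (k)·f(k) = 1.
Degrees (1,1,0) ⇒ d ≤ -1.
Negative degree bound (-1): no f exists, t_k not Gosper-summable.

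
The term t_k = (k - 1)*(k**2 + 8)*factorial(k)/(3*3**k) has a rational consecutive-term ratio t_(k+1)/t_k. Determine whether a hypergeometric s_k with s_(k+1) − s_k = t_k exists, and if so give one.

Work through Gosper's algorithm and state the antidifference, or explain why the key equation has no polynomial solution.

Compute t_(k+1)/t_k: get k*(k + 1)*((k + 1)**2 + 8)/(3*(k - 1)*(k**2 + 8)).
Gosper form: A/B · C(k+1)/C(k) with A=k/3 + 1/3, B=1, C=k**3 - k**2 + 8*k - 8.
Solve (k/3 + 1/3)·f(k+1) − (1)·f(k) = k**3 - k**2 + 8*k - 8.
From deg A=1, deg B=0, deg C=3: d=2.
Coefficient equations give f(k) = 3*(k**2 - k + 4).
Certificate R = B(k−1)f/C = 3*(k**2 - k + 4)/((k - 1)*(k**2 + 8)) gives s_k = (k**2 - k + 4)*factorial(k)/3**k.
Verify: (k - 1)*(k**2 + 8)*factorial(k)/(3*3**k) matches t_k.

s_k = (k**2 - k + 4)*factorial(k)/3**k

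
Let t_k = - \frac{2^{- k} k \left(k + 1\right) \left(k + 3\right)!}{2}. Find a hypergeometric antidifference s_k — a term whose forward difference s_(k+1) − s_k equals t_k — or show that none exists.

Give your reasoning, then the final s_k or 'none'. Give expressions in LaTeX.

s_k = - 2^{- k} \left(k - 2\right) \left(k + 3\right)!

Ratio r(k) = k/2 + 3 + 4/k.
Gosper form: A/B · C(k+1)/C(k) with A=k/2 + 2, B=1, C=k**2 + k.
Set up (k/2 + 2)·f(k+1) − (1)·f(k) − (k**2 + k) = 0.
Degrees (1,0,2) ⇒ d ≤ 1.
Solve for f: f(k) = 2*(k - 2) (degree 1 ≤ 1).
R(k) = B(k−1)·f(k)/C(k) = 2*(k - 2)/(k*(k + 1)); s_k = R·t_k = -(k - 2)*factorial(k + 3)/2**k.
s_(k+1) − s_k = -k*(k + 1)*factorial(k + 3)/(2*2**k) = t_k.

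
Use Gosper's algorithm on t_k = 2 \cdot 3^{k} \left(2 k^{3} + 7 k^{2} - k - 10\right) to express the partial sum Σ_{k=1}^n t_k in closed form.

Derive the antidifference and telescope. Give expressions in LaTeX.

t_(k+1)/t_k = 3*(2*k**3 + 13*k**2 + 19*k - 2)/(2*k**3 + 7*k**2 - k - 10).
Gosper form: A/B · C(k+1)/C(k) with A=3, B=1, C=k**3 + 7*k**2/2 - k/2 - 5.
Key eq: (3)·f(k+1) = (1)·f(k) + (k**3 + 7*k**2/2 - k/2 - 5).
From deg A=0, deg B=0, deg C=3: d=3.
Solving with deg f ≤ 3: f(k) = (k**3 - k**2 - 2*k - 2)/2.
So s_k = (B(k−1)f/C)·t_k = ((k**3 - k**2 - 2*k - 2)/(2*k**3 + 7*k**2 - k - 10))·t_k = 2*3**k*(k**3 - k**2 - 2*k - 2).
s_(k+1) − s_k = 2*3**k*(2*k**3 + 7*k**2 - k - 10) = t_k.
Σ_(k=1)^n t_k = s_(n+1) − s_(1) = (6*3**n*(n**3 + 2*n**2 - n - 4)) − (-24), i.e. 6*3**n*n**3 + 12*3**n*n**2 - 6*3**n*n - 24*3**n + 24.

S(n) = 6 \cdot 3^{n} n^{3} + 12 \cdot 3^{n} n^{2} - 6 \cdot 3^{n} n - 24 \cdot 3^{n} + 24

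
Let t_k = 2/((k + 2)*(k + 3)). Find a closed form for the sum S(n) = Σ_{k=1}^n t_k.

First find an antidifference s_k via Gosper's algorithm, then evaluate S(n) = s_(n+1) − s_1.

Compute t_(k+1)/t_k: get (k + 2)/(k + 4).
Normal form (A,B,C) = (k + 2, k + 4, 1).
Solve (k + 2)·f(k+1) − (k + 3)·f(k) = 1.
Bound: deg f ≤ 1.
Match coefficients ⇒ f(k) = k/2.
R(k) = B(k−1)·f(k)/C(k) = k*(k + 3)/2; s_k = R·t_k = k/(k + 2).
Δs = 2/(k**2 + 5*k + 6), as required.
Telescope: S(n) = s_(n+1) − s_(1) = (n + 1)/(n + 3) − (1/3) = 2*n/(3*(n + 3)).

S(n) = 2*n/(3*(n + 3))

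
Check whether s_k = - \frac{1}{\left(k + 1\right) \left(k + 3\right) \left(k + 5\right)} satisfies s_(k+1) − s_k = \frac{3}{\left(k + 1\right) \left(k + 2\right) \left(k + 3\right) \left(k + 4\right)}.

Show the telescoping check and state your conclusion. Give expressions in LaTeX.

s_(k+1) = -1/((k + 2)*(k + 4)*(k + 6))
s_(k+1) − s_k = 3*(k**2 + 7*k + 11)/(k**6 + 21*k**5 + 175*k**4 + 735*k**3 + 1624*k**2 + 1764*k + 720)
(s_(k+1) − s_k) − t_k = 3*(-4*k - 19)/(k**6 + 21*k**5 + 175*k**4 + 735*k**3 + 1624*k**2 + 1764*k + 720)

Invalid: residual \frac{3 \left(- 4 k - 19\right)}{k^{6} + 21 k^{5} + 175 k^{4} + 735 k^{3} + 1624 k^{2} + 1764 k + 720} ≠ 0.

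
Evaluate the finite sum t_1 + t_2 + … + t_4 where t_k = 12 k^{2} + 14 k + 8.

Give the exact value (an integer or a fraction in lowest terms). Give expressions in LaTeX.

Σ = 532

t_(k+1)/t_k = (6*k**2 + 19*k + 17)/(6*k**2 + 7*k + 4).
Normal form (A,B,C) = (1, 1, k**2 + 7*k/6 + 2/3).
Solve (1)·f(k+1) − (1)·f(k) = k**2 + 7*k/6 + 2/3.
d = 3 from the (0,0,2) case.
Coefficient equations give f(k) = k*(4*k**2 + k + 3)/12.
Get s_k = R·t_k = k*(4*k**2 + k + 3) with R(k) = B(k−1)f(k)/C(k) = k*(4*k**2 + k + 3)/(2*(6*k**2 + 7*k + 4)).
Δs = 12*k**2 + 14*k + 8, as required.
Σ_(k=1)^(4) t_k = s_(5) − s_(1) = 540 − (8) = 532.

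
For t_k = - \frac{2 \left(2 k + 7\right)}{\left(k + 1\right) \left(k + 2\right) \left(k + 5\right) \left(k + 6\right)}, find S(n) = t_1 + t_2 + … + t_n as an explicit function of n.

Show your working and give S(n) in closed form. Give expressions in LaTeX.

S(n) = \frac{n \left(- n - 8\right)}{6 \left(n^{2} + 8 n + 12\right)}

t_(k+1)/t_k = (k + 1)*(k + 5)*(2*k + 9)/((k + 3)*(k + 7)*(2*k + 7)).
Normal form (A,B,C) = (k + 1, k + 7, k**3 + 21*k**2/2 + 73*k/2 + 42).
Set up (k + 1)·f(k+1) − (k + 6)·f(k) − (k**3 + 21*k**2/2 + 73*k/2 + 42) = 0.
From deg A=1, deg B=1, deg C=3: d=5.
A polynomial solution: f(k) = k*(k + 2)*(k + 3)*(k + 4)*(k + 6)/10.
So s_k = (B(k−1)f/C)·t_k = (k*(k + 2)*(k + 6)**2/(5*(2*k + 7)))·t_k = 2*k*(-k - 6)/(5*(k**2 + 6*k + 5)).
Verify: 2*(-2*k - 7)/(k**4 + 14*k**3 + 65*k**2 + 112*k + 60) matches t_k.
Evaluate: s_(n+1) = 2*(-n**2 - 8*n - 7)/(5*(n**2 + 8*n + 12)); subtract s_(1) = -7/30 ⇒ S(n) = n*(-n - 8)/(6*(n**2 + 8*n + 12)).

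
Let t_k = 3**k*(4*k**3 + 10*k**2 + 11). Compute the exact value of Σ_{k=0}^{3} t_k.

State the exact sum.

Ratio r(k) = 3*(4*(k + 1)**3 + 10*(k + 1)**2 + 11)/(4*k**3 + 10*k**2 + 11).
Gosper form: A/B · C(k+1)/C(k) with A=3, B=1, C=k**3 + 5*k**2/2 + 11/4.
Set up (3)·f(k+1) − (1)·f(k) − (k**3 + 5*k**2/2 + 11/4) = 0.
d = 3 from the (0,0,3) case.
Solving with deg f ≤ 3: f(k) = (2*k**3 - 4*k**2 + 3*k + 4)/4.
Get s_k = R·t_k = 3**k*(2*k**3 - 4*k**2 + 3*k + 4) with R(k) = B(k−1)f(k)/C(k) = (2*k**3 - 4*k**2 + 3*k + 4)/(4*k**3 + 10*k**2 + 11).
Δs = 3**k*(4*k**3 + 10*k**2 + 11), as required.
Sum = s_(4) − s_(0); s_(4) = 6480, s_(0) = 4 ⇒ 6476.

Σ = 6476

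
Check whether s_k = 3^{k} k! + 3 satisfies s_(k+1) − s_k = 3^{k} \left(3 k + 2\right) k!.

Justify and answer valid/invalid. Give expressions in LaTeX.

s_(k+1) = 3**(k + 1)*factorial(k + 1) + 3
s_(k+1) − s_k = 3**k*(3*k + 2)*factorial(k)
(s_(k+1) − s_k) − t_k = 0

Valid — Δs_k = t_k.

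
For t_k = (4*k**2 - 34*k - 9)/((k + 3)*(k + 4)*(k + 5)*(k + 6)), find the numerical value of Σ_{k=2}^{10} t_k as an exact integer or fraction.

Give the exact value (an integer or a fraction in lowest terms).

Ratio r(k) = (k + 3)*(34*k - 4*(k + 1)**2 + 43)/((k + 7)*(-4*k**2 + 34*k + 9)).
So A=k + 3 and B=k + 7, with C=k**2 - 17*k/2 - 9/4.
Solve (k + 3)·f(k+1) − (k + 6)·f(k) = k**2 - 17*k/2 - 9/4.
Degrees (1,1,2) ⇒ d ≤ 3.
Match coefficients ⇒ f(k) = -k*(k**2 + 132*k - 43)/120.
Get s_k = R·t_k = k*(-k**2 - 132*k + 43)/(30*(k + 3)*(k + 4)*(k + 5)) with R(k) = B(k−1)f(k)/C(k) = -k*(k + 6)*(k**2 + 132*k - 43)/(30*(4*k**2 - 34*k - 9)).
Verify: (4*k**2 - 34*k - 9)/(k**4 + 18*k**3 + 119*k**2 + 342*k + 360) matches t_k.
Σ_(k=2)^(10) t_k = s_(11) − s_(2) = -187/1120 − (-1/14) = -107/1120.

Σ = -107/1120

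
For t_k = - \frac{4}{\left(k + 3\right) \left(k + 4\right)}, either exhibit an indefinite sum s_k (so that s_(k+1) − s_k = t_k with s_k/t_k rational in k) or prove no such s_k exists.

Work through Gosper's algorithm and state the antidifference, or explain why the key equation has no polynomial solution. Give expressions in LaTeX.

Ratio r(k) = (k + 3)/(k + 5).
Factor: A=k + 3; B=k + 5; C=1.
f must satisfy (k + 3)·f(k+1) − (k + 4)·f(k) = 1.
d = 1 from the (1,1,0) case.
A polynomial solution: f(k) = k/3.
Then R = B(k−1)f/C = k*(k + 4)/3, so s_k = R(k)·t_k = -4*k/(3*k + 9).
Check: Δs_k = -4/(k**2 + 7*k + 12). ✓

s_k = - \frac{4 k}{3 k + 9}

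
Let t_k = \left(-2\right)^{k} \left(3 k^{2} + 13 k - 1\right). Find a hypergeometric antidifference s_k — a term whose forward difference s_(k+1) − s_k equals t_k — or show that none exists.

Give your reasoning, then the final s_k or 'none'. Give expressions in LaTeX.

Ratio r(k) = 2*(-3*k**2 - 19*k - 15)/(3*k**2 + 13*k - 1).
Normal form (A,B,C) = (-2, 1, k**2 + 13*k/3 - 1/3).
Solve (-2)·f(k+1) − (1)·f(k) = k**2 + 13*k/3 - 1/3.
From deg A=0, deg B=0, deg C=2: d=2.
Solve for f: f(k) = -(k**2 + 3*k - 3)/3 (degree 2 ≤ 2).
Get s_k = R·t_k = (-2)**k*(-k**2 - 3*k + 3) with R(k) = B(k−1)f(k)/C(k) = -(k**2 + 3*k - 3)/(3*k**2 + 13*k - 1).
s_(k+1) − s_k = (-2)**k*(3*k**2 + 13*k - 1) = t_k.

s_k = \left(-2\right)^{k} \left(- k^{2} - 3 k + 3\right)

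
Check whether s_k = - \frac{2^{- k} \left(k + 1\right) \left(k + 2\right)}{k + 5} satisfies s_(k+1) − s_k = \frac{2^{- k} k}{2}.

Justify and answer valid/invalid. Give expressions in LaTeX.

Invalid: residual \frac{3 \cdot 2^{- k} \left(- k^{2} - 7 k - 2\right)}{2 \left(k^{2} + 11 k + 30\right)} ≠ 0.

s_(k+1) = -(k + 2)*(k + 3)/(2*2**k*(k + 6))
s_(k+1) − s_k = (k**3 + 8*k**2 + 9*k - 6)/(2*2**k*(k**2 + 11*k + 30))
(s_(k+1) − s_k) − t_k = 3*(-k**2 - 7*k - 2)/(2*2**k*(k**2 + 11*k + 30))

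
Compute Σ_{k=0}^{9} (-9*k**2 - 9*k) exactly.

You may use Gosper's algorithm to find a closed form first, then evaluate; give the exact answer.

Σ = -2970

t_(k+1)/t_k = (k + 2)/k.
Normal form (A,B,C) = (1, 1, k**2 + k).
Solve (1)·f(k+1) − (1)·f(k) = k**2 + k.
Bound: deg f ≤ 3.
A polynomial solution: f(k) = k*(k - 1)*(k + 1)/3.
Then R = B(k−1)f/C = (k - 1)/3, so s_k = R(k)·t_k = 3*k*(1 - k**2).
Check: Δs_k = 9*k*(-k - 1). ✓
Telescoping: Σ = s_(10) − s_(0) = -2970 − (0) = -2970.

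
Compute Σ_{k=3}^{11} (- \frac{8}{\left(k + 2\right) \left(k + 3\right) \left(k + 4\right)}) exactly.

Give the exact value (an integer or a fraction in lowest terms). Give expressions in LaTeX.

t_(k+1)/t_k = (k + 2)/(k + 5).
So A=k + 2 and B=k + 5, with C=1.
f must satisfy (k + 2)·f(k+1) − (k + 4)·f(k) = 1.
Degrees (1,1,0) ⇒ d ≤ 2.
A polynomial solution: f(k) = k*(k + 5)/12.
So s_k = (B(k−1)f/C)·t_k = (k*(k + 4)*(k + 5)/12)·t_k = 2*k*(-k - 5)/(3*(k + 2)*(k + 3)).
Verify: -8/(k**3 + 9*k**2 + 26*k + 24) matches t_k.
Sum = s_(12) − s_(3); s_(12) = -68/105, s_(3) = -8/15 ⇒ -4/35.

Σ = -4/35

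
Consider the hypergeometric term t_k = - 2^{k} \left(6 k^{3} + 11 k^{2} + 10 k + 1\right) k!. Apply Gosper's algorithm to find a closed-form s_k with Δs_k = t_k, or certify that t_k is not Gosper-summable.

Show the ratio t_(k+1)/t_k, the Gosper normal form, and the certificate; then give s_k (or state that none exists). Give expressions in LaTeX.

s_k = - 2^{k} \left(k - 1\right) \left(3 k + 1\right) k!

t_(k+1)/t_k = 2*(6*k**4 + 35*k**3 + 79*k**2 + 78*k + 28)/(6*k**3 + 11*k**2 + 10*k + 1).
Normal form (A,B,C) = (2*k + 2, 1, k**3 + 11*k**2/6 + 5*k/3 + 1/6).
f must satisfy (2*k + 2)·f(k+1) − (1)·f(k) = k**3 + 11*k**2/6 + 5*k/3 + 1/6.
Bound: deg f ≤ 2.
Solve for f: f(k) = (k - 1)*(3*k + 1)/6 (degree 2 ≤ 2).
Then R = B(k−1)f/C = (k - 1)*(3*k + 1)/(6*k**3 + 11*k**2 + 10*k + 1), so s_k = R(k)·t_k = -2**k*(k - 1)*(3*k + 1)*factorial(k).
Verify: -2**k*(6*k**3 + 11*k**2 + 10*k + 1)*factorial(k) matches t_k.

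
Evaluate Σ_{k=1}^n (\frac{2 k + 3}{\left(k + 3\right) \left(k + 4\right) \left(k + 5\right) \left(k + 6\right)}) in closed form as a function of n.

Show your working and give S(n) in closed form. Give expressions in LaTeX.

r(k) = (k + 3)*(2*k + 5)/((k + 7)*(2*k + 3)) after simplifying.
Take A(k)=k + 3, B(k)=k + 7, C(k)=k + 3/2.
Solve (k + 3)·f(k+1) − (k + 6)·f(k) = k + 3/2.
Bound: deg f ≤ 3.
A polynomial solution: f(k) = k*(k**2 + 12*k + 17)/60.
Then R = B(k−1)f/C = k*(k + 6)*(k**2 + 12*k + 17)/(30*(2*k + 3)), so s_k = R(k)·t_k = k*(k**2 + 12*k + 17)/(30*(k + 3)*(k + 4)*(k + 5)).
Check: Δs_k = (2*k + 3)/(k**4 + 18*k**3 + 119*k**2 + 342*k + 360). ✓
Telescope: S(n) = s_(n+1) − s_(1) = (n**3 + 15*n**2 + 44*n + 30)/(30*(n**3 + 15*n**2 + 74*n + 120)) − (1/120) = n*(n**2 + 15*n + 34)/(40*(n**3 + 15*n**2 + 74*n + 120)).

S(n) = \frac{n \left(n^{2} + 15 n + 34\right)}{40 \left(n^{3} + 15 n^{2} + 74 n + 120\right)}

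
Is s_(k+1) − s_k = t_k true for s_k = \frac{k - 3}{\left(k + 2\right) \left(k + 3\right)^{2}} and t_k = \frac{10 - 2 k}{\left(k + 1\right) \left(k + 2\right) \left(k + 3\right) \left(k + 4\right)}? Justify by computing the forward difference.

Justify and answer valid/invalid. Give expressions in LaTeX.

Invalid: residual \frac{6 \left(k^{2} - k - 14\right)}{k^{6} + 17 k^{5} + 117 k^{4} + 415 k^{3} + 794 k^{2} + 768 k + 288} ≠ 0.

s_(k+1) = (k - 2)/((k + 3)*(k + 4)**2)
s_(k+1) − s_k = ((3 - k)*(k + 4)**2 + (k - 2)*(k + 2)*(k + 3))/((k + 2)*(k + 3)**2*(k + 4)**2)
(s_(k+1) − s_k) − t_k = 6*(k**2 - k - 14)/(k**6 + 17*k**5 + 117*k**4 + 415*k**3 + 794*k**2 + 768*k + 288)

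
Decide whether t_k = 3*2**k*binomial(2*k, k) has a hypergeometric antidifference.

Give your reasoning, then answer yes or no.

r(k) = 4*(2*k + 1)/(k + 1) after simplifying.
So A=8*k + 4 and B=k + 1, with C=1.
f must satisfy (8*k + 4)·f(k+1) − (k)·f(k) = 1.
From deg A=1, deg B=1, deg C=0: d=-1.
d = -1 < 0 ⇒ no nonzero polynomial f; not summable.

No — negative degree bound, so no certificate f.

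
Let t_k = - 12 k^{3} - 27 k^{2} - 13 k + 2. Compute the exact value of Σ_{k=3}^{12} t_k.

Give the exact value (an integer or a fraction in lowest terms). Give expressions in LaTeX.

The ratio is (12*k**3 + 63*k**2 + 103*k + 50)/(12*k**3 + 27*k**2 + 13*k - 2).
Take A(k)=1, B(k)=1, C(k)=k**3 + 9*k**2/4 + 13*k/12 - 1/6.
f must satisfy (1)·f(k+1) − (1)·f(k) = k**3 + 9*k**2/4 + 13*k/12 - 1/6.
From deg A=0, deg B=0, deg C=3: d=4.
Solve for f: f(k) = k*(k + 1)*(3*k**2 - 4)/12 (degree 4 ≤ 4).
Then R = B(k−1)f/C = k*(3*k**2 - 4)/(12*k**2 + 15*k - 2), so s_k = R(k)·t_k = k*(-3*k**3 - 3*k**2 + 4*k + 4).
Verify: -12*k**3 - 27*k**2 - 13*k + 2 matches t_k.
Sum = s_(13) − s_(3); s_(13) = -91546, s_(3) = -276 ⇒ -91270.

Σ = -91270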